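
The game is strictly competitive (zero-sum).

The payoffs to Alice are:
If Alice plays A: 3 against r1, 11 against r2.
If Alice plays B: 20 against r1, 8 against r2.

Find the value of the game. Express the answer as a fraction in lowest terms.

Row minima are 3 and 8, so Alice's maximin is 8; column maxima are 20 and 11, so Bob's minimax is 11. These differ, so the equilibrium is in mixed strategies.
Let Alice play A with probability p. Bob is indifferent when 3p + 20(1−p) = 11p + 8(1−p), giving p = 3/5.
Let Bob play r1 with probability q. Alice is indifferent when 3q + 11(1−q) = 20q + 8(1−q), giving q = 3/20.
The value is 3·(3/20) + (11)·(17/20) = 49/5.

49/5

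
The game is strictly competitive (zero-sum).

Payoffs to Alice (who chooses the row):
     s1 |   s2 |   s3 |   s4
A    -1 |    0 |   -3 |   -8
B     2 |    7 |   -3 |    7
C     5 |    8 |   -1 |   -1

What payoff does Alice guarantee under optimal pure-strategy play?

Row minima: -8, -3, -1 → Alice's maximin is -1.
Column maxima: 5, 8, -1, 7 → Bob's minimax is -1.
They coincide at (C, s3), so the value is -1.

-1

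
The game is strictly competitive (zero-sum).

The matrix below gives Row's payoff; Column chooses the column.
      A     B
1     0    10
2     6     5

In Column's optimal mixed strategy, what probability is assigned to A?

Row minima are 0 and 5, so Row's maximin is 5; column maxima are 6 and 10, so Column's minimax is 6. These differ, so the equilibrium is in mixed strategies.
Let Column play A with probability q. Row is indifferent when 10(1−q) = 6q + 5(1−q), giving q = 5/11.

5/11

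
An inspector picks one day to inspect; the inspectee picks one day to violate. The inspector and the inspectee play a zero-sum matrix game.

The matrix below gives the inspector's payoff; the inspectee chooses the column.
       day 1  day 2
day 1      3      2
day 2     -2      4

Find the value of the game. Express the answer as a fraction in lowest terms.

16/7

Row minima are 2 and -2, so the inspector's maximin is 2; column maxima are 3 and 4, so the inspectee's minimax is 3. These differ, so the equilibrium is in mixed strategies.
Let the inspector play day 1 with probability p. The inspectee is indifferent when 3p − 2(1−p) = 2p + 4(1−p), giving p = 6/7.
Let the inspectee play day 1 with probability q. The inspector is indifferent when 3q + 2(1−q) = −2q + 4(1−q), giving q = 2/7.
The value is 3·(2/7) + (2)·(5/7) = 16/7.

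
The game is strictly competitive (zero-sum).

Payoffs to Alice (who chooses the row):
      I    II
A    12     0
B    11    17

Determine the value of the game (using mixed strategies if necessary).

Row minima are 0 and 11, so Alice's maximin is 11; column maxima are 12 and 17, so Bob's minimax is 12. These differ, so the equilibrium is in mixed strategies.
Let Alice play A with probability p. Bob is indifferent when 12p + 11(1−p) = 17(1−p), giving p = 1/3.
Let Bob play I with probability q. Alice is indifferent when 12q = 11q + 17(1−q), giving q = 17/18.
The value is 12·(17/18) + (0)·(1/18) = 34/3.

34/3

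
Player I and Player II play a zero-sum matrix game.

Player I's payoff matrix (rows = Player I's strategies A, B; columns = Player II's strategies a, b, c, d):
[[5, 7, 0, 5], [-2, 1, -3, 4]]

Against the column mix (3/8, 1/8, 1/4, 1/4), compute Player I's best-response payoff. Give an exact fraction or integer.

4

A: (5)·(3/8) + (7)·(1/8) + (0)·(1/4) + (5)·(1/4) = 4.
B: (-2)·(3/8) + (1)·(1/8) + (-3)·(1/4) + (4)·(1/4) = -3/8.
The best pure response is A with expected payoff 4.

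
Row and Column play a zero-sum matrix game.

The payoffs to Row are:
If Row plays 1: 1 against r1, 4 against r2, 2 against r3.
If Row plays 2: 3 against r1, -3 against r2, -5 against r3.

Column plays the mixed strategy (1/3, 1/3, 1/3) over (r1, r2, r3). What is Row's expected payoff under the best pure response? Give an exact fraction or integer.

1: (1)·(1/3) + (4)·(1/3) + (2)·(1/3) = 7/3.
2: (3)·(1/3) + (-3)·(1/3) + (-5)·(1/3) = -5/3.
The best pure response is 1 with expected payoff 7/3.

7/3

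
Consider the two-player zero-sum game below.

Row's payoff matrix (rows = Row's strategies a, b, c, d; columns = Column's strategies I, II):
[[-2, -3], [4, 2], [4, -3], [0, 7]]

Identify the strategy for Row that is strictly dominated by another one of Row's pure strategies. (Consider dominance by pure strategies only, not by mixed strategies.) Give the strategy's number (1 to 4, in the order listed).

1

Compare a with b: 4 > -2, 2 > -3.
So b strictly dominates a for Row; a is strictly dominated.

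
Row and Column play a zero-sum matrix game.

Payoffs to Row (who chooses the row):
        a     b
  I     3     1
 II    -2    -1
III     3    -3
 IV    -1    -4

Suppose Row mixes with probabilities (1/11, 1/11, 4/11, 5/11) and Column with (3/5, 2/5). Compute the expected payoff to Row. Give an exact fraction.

Against (3/5, 2/5), each row's expected payoff is I: 11/5; II: -8/5; III: 3/5; IV: -11/5.
Taking the (1/11, 1/11, 4/11, 5/11)-weighted average: (1/11)·(11/5) + (1/11)·(-8/5) + (4/11)·(3/5) + (5/11)·(-11/5) = -8/11.

-8/11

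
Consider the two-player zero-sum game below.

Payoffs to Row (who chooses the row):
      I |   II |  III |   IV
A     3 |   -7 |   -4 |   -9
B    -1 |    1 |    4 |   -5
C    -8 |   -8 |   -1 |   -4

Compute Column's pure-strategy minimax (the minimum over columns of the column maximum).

The worst case (largest entry) in each column is I: 3, II: 1, III: 4, IV: -4.
The best (smallest) of these is -4.

-4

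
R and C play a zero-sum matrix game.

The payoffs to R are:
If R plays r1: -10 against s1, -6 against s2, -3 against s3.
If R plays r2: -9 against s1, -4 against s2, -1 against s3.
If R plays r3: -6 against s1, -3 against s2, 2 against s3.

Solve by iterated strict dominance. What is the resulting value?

-6

Column s2 is strictly dominated by s1 for C (-10<-6, -9<-4, -6<-3); eliminate s2.
Row r1 is strictly dominated by row r2 (-9>-10, -1>-3); eliminate r1.
Row r2 is strictly dominated by row r3 (-6>-9, 2>-1); eliminate r2.
Column s3 is strictly dominated by s1 for C (-6<2); eliminate s3.
Only (r3, s1) remains, with payoff -6.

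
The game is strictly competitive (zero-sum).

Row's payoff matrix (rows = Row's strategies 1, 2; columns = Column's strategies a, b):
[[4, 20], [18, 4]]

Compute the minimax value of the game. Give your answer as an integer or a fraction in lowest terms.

Row minima are 4 and 4, so Row's maximin is 4; column maxima are 18 and 20, so Column's minimax is 18. These differ, so the equilibrium is in mixed strategies.
Let Row play 1 with probability p. Column is indifferent when 4p + 18(1−p) = 20p + 4(1−p), giving p = 7/15.
Let Column play a with probability q. Row is indifferent when 4q + 20(1−q) = 18q + 4(1−q), giving q = 8/15.
The value is 4·(8/15) + (20)·(7/15) = 172/15.

172/15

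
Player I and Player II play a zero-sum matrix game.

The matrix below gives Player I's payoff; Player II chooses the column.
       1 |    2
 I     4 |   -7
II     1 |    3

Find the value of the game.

Row minima are -7 and 1, so Player I's maximin is 1; column maxima are 4 and 3, so Player II's minimax is 3. These differ, so the equilibrium is in mixed strategies.
Let Player I play I with probability p. Player II is indifferent when 4p + (1−p) = −7p + 3(1−p), giving p = 2/13.
Let Player II play 1 with probability q. Player I is indifferent when 4q − 7(1−q) = q + 3(1−q), giving q = 10/13.
The value is 4·(10/13) + (-7)·(3/13) = 19/13.

19/13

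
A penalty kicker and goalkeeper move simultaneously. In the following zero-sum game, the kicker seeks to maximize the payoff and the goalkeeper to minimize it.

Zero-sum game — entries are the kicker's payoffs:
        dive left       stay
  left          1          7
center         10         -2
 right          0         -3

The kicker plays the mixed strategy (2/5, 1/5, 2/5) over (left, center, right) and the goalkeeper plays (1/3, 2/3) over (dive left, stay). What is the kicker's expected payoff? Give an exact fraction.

Against (1/3, 2/3), each row's expected payoff is left: 5; center: 2; right: -2.
Taking the (2/5, 1/5, 2/5)-weighted average: (2/5)·(5) + (1/5)·(2) + (2/5)·(-2) = 8/5.

8/5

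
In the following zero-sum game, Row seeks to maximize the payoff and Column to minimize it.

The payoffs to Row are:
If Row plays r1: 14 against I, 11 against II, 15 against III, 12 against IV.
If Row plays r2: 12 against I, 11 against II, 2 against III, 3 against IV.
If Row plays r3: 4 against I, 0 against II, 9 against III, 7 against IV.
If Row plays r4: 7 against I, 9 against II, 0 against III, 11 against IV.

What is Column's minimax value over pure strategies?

The worst case (largest entry) in each column is I: 14, II: 11, III: 15, IV: 12.
The best (smallest) of these is 11.

11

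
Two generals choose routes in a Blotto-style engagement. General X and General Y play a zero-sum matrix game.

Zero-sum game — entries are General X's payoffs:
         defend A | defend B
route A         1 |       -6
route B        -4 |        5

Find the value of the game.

-19/16

Row minima are -6 and -4, so General X's maximin is -4; column maxima are 1 and 5, so General Y's minimax is 1. These differ, so the equilibrium is in mixed strategies.
Let General X play route A with probability p. General Y is indifferent when p − 4(1−p) = −6p + 5(1−p), giving p = 9/16.
Let General Y play defend A with probability q. General X is indifferent when q − 6(1−q) = −4q + 5(1−q), giving q = 11/16.
The value is 1·(11/16) + (-6)·(5/16) = -19/16.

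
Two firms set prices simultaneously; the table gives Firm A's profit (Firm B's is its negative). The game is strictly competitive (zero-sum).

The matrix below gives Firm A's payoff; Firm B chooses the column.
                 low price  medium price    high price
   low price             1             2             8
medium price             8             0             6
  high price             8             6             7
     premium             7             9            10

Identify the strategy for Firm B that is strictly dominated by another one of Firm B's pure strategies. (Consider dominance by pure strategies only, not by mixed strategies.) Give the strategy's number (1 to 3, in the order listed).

Firm B prefers columns that give Firm A less. Compare high price with medium price: 2 < 8, 0 < 6, 6 < 7, 9 < 10.
So medium price strictly dominates high price for Firm B; high price is strictly dominated.

3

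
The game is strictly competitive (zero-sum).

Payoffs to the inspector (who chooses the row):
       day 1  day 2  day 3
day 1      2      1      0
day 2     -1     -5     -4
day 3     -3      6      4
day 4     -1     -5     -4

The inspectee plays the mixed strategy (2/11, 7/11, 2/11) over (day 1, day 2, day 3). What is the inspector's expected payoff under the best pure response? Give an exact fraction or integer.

day 1: (2)·(2/11) + (1)·(7/11) + (0)·(2/11) = 1.
day 2: (-1)·(2/11) + (-5)·(7/11) + (-4)·(2/11) = -45/11.
day 3: (-3)·(2/11) + (6)·(7/11) + (4)·(2/11) = 4.
day 4: (-1)·(2/11) + (-5)·(7/11) + (-4)·(2/11) = -45/11.
The best pure response is day 3 with expected payoff 4.

4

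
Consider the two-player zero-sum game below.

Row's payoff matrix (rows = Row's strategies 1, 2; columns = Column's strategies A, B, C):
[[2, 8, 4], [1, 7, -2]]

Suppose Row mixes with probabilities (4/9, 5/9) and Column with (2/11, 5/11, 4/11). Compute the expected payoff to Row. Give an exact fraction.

Against (2/11, 5/11, 4/11), each row's expected payoff is 1: 60/11; 2: 29/11.
Taking the (4/9, 5/9)-weighted average: (4/9)·(60/11) + (5/9)·(29/11) = 35/9.

35/9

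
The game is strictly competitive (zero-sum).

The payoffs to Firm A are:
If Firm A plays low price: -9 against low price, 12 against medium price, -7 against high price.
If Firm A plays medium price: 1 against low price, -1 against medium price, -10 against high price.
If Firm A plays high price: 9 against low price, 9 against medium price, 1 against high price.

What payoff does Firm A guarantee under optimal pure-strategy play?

Row minima: -9, -10, 1 → Firm A's maximin is 1.
Column maxima: 9, 12, 1 → Firm B's minimax is 1.
They coincide at (high price, high price), so the value is 1.

1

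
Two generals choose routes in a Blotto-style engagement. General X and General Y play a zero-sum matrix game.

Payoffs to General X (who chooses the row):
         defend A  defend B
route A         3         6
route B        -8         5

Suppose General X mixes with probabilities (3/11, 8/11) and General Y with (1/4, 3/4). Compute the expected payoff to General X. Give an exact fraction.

119/44

Against (1/4, 3/4), each row's expected payoff is route A: 21/4; route B: 7/4.
Taking the (3/11, 8/11)-weighted average: (3/11)·(21/4) + (8/11)·(7/4) = 119/44.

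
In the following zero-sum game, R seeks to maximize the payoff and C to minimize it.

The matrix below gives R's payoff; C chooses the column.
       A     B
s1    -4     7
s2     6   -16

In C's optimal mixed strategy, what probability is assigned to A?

Row minima are -4 and -16, so R's maximin is -4; column maxima are 6 and 7, so C's minimax is 6. These differ, so the equilibrium is in mixed strategies.
Let C play A with probability q. R is indifferent when −4q + 7(1−q) = 6q − 16(1−q), giving q = 23/33.

23/33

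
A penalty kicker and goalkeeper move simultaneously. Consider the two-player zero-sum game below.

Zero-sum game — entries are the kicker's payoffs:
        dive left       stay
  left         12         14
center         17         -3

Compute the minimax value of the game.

137/11

Row minima are 12 and -3, so the kicker's maximin is 12; column maxima are 17 and 14, so the goalkeeper's minimax is 14. These differ, so the equilibrium is in mixed strategies.
Let the kicker play left with probability p. The goalkeeper is indifferent when 12p + 17(1−p) = 14p − 3(1−p), giving p = 10/11.
Let the goalkeeper play dive left with probability q. The kicker is indifferent when 12q + 14(1−q) = 17q − 3(1−q), giving q = 17/22.
The value is 12·(17/22) + (14)·(5/22) = 137/11.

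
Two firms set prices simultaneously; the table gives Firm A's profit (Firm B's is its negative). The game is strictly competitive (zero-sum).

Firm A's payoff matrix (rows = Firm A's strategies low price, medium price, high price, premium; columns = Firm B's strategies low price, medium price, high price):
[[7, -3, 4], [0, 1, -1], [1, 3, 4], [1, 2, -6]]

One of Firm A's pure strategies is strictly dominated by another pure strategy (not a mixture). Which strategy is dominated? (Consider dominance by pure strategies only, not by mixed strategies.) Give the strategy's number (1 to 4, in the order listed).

2

Compare medium price with high price: 1 > 0, 3 > 1, 4 > -1.
So high price strictly dominates medium price for Firm A; medium price is strictly dominated.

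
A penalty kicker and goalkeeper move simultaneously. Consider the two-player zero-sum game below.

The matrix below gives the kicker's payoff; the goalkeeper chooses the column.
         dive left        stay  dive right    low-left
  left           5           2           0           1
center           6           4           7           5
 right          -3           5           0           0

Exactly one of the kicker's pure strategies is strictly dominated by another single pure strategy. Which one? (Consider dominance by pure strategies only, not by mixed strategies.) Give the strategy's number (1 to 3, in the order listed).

1

Compare left with center: 6 > 5, 4 > 2, 7 > 0, 5 > 1.
So center strictly dominates left for the kicker; left is strictly dominated.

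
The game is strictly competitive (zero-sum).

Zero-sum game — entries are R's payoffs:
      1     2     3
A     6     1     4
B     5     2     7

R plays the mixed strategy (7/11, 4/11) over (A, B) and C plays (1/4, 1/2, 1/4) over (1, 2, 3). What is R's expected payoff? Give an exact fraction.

37/11

Against (1/4, 1/2, 1/4), each row's expected payoff is A: 3; B: 4.
Taking the (7/11, 4/11)-weighted average: (7/11)·(3) + (4/11)·(4) = 37/11.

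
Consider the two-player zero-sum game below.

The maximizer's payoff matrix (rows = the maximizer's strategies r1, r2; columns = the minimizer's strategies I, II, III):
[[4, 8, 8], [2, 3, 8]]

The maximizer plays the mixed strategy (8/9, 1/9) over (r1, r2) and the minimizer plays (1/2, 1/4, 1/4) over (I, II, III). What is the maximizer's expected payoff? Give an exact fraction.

Against (1/2, 1/4, 1/4), each row's expected payoff is r1: 6; r2: 15/4.
Taking the (8/9, 1/9)-weighted average: (8/9)·(6) + (1/9)·(15/4) = 23/4.

23/4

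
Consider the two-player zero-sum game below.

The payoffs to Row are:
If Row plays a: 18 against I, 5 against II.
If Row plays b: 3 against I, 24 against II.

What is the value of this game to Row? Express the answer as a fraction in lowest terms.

417/34

Row minima are 5 and 3, so Row's maximin is 5; column maxima are 18 and 24, so Column's minimax is 18. These differ, so the equilibrium is in mixed strategies.
Let Row play a with probability p. Column is indifferent when 18p + 3(1−p) = 5p + 24(1−p), giving p = 21/34.
Let Column play I with probability q. Row is indifferent when 18q + 5(1−q) = 3q + 24(1−q), giving q = 19/34.
The value is 18·(19/34) + (5)·(15/34) = 417/34.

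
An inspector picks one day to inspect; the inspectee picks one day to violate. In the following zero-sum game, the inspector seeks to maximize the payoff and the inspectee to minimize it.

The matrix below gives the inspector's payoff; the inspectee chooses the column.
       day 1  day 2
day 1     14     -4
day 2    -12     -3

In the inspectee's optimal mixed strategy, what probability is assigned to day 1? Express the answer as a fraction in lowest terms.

1/27

Row minima are -4 and -12, so the inspector's maximin is -4; column maxima are 14 and -3, so the inspectee's minimax is -3. These differ, so the equilibrium is in mixed strategies.
Let the inspectee play day 1 with probability q. The inspector is indifferent when 14q − 4(1−q) = −12q − 3(1−q), giving q = 1/27.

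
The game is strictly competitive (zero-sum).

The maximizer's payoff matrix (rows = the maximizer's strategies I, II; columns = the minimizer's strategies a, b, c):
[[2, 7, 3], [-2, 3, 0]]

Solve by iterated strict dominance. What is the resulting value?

Column b is strictly dominated by a for the minimizer (2<7, -2<3); eliminate b.
Row II is strictly dominated by row I (2>-2, 3>0); eliminate II.
Column c is strictly dominated by a for the minimizer (2<3); eliminate c.
Only (I, a) remains, with payoff 2.

2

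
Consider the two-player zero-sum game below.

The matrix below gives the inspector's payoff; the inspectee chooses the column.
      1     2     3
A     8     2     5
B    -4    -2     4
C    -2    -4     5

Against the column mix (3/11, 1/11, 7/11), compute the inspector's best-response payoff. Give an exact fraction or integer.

61/11

A: (8)·(3/11) + (2)·(1/11) + (5)·(7/11) = 61/11.
B: (-4)·(3/11) + (-2)·(1/11) + (4)·(7/11) = 14/11.
C: (-2)·(3/11) + (-4)·(1/11) + (5)·(7/11) = 25/11.
The best pure response is A with expected payoff 61/11.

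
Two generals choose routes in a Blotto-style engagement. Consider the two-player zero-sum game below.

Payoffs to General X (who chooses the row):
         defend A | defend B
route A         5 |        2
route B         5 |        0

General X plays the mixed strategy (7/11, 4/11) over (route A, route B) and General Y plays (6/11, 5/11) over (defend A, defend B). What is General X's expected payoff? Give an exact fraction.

400/121

Against (6/11, 5/11), each row's expected payoff is route A: 40/11; route B: 30/11.
Taking the (7/11, 4/11)-weighted average: (7/11)·(40/11) + (4/11)·(30/11) = 400/121.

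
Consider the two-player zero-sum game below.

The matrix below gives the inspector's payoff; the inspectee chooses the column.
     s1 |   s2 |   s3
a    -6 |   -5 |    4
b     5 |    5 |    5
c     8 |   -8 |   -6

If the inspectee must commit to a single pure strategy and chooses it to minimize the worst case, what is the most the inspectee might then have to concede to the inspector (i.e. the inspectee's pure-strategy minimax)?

5

The worst case (largest entry) in each column is s1: 8, s2: 5, s3: 5.
The best (smallest) of these is 5.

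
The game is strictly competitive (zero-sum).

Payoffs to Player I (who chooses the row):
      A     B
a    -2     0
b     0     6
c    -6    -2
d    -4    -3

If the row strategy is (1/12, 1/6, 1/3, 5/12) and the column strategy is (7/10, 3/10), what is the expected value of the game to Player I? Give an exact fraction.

-71/24

Against (7/10, 3/10), each row's expected payoff is a: -7/5; b: 9/5; c: -24/5; d: -37/10.
Taking the (1/12, 1/6, 1/3, 5/12)-weighted average: (1/12)·(-7/5) + (1/6)·(9/5) + (1/3)·(-24/5) + (5/12)·(-37/10) = -71/24.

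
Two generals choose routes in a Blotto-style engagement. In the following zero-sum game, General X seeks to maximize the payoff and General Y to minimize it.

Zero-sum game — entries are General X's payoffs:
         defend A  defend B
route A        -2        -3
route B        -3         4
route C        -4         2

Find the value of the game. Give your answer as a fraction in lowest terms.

-17/8

Row route C is strictly dominated by row route B, so General X never plays it.
The remaining 2×2 game on (route A, route B) × (defend A, defend B) has no saddle point. Let General X play route A with probability p; indifference gives −2p − 3(1−p) = −3p + 4(1−p), so p = 7/8.
Similarly General Y's optimal q on defend A is 7/8, and the value is -2·(7/8) + (-3)·(1/8) = -17/8.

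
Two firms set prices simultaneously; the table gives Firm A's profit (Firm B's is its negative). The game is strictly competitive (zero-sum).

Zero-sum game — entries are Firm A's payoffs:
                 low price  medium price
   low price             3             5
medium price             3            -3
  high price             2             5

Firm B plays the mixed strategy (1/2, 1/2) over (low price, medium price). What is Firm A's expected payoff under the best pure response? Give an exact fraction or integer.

4

low price: (3)·(1/2) + (5)·(1/2) = 4.
medium price: (3)·(1/2) + (-3)·(1/2) = 0.
high price: (2)·(1/2) + (5)·(1/2) = 7/2.
The best pure response is low price with expected payoff 4.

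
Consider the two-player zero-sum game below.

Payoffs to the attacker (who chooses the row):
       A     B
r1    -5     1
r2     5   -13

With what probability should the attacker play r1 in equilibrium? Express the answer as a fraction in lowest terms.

3/4

Row minima are -5 and -13, so the attacker's maximin is -5; column maxima are 5 and 1, so the defender's minimax is 1. These differ, so the equilibrium is in mixed strategies.
Let the attacker play r1 with probability p. The defender is indifferent when −5p + 5(1−p) = p − 13(1−p), giving p = 3/4.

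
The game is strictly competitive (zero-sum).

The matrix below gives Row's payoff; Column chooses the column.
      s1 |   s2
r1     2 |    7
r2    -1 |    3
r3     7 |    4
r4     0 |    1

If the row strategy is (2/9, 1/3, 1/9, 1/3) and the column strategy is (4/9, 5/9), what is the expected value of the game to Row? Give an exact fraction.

182/81

Against (4/9, 5/9), each row's expected payoff is r1: 43/9; r2: 11/9; r3: 16/3; r4: 5/9.
Taking the (2/9, 1/3, 1/9, 1/3)-weighted average: (2/9)·(43/9) + (1/3)·(11/9) + (1/9)·(16/3) + (1/3)·(5/9) = 182/81.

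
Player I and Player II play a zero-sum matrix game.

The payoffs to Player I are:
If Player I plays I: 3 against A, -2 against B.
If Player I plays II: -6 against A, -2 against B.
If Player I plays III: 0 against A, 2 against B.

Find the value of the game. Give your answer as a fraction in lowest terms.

6/7

Row II is strictly dominated by row III, so Player I never plays it.
The remaining 2×2 game on (I, III) × (A, B) has no saddle point. Let Player I play I with probability p; indifference gives 3p = −2p + 2(1−p), so p = 2/7.
Similarly Player II's optimal q on A is 4/7, and the value is 3·(4/7) + (-2)·(3/7) = 6/7.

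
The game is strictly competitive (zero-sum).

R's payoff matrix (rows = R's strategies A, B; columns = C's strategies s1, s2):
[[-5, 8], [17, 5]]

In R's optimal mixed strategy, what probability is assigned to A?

Row minima are -5 and 5, so R's maximin is 5; column maxima are 17 and 8, so C's minimax is 8. These differ, so the equilibrium is in mixed strategies.
Let R play A with probability p. C is indifferent when −5p + 17(1−p) = 8p + 5(1−p), giving p = 12/25.

12/25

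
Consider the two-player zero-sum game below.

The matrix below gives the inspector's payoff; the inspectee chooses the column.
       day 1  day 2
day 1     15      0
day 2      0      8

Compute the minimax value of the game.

Row minima are 0 and 0, so the inspector's maximin is 0; column maxima are 15 and 8, so the inspectee's minimax is 8. These differ, so the equilibrium is in mixed strategies.
Let the inspector play day 1 with probability p. The inspectee is indifferent when 15p = 8(1−p), giving p = 8/23.
Let the inspectee play day 1 with probability q. The inspector is indifferent when 15q = 8(1−q), giving q = 8/23.
The value is 15·(8/23) + (0)·(15/23) = 120/23.

120/23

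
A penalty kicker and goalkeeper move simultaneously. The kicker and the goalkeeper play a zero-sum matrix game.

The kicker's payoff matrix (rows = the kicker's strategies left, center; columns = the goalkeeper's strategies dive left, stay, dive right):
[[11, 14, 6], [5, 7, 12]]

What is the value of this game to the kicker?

17/2

Column stay is strictly dominated by dive left for the goalkeeper (it gives the kicker more in every row).
The remaining 2×2 game on (left, center) × (dive left, dive right) has no saddle point. Let the kicker play left with probability p; indifference gives 11p + 5(1−p) = 6p + 12(1−p), so p = 7/12.
Similarly the goalkeeper's optimal q on dive left is 1/2, and the value is 11·(1/2) + (6)·(1/2) = 17/2.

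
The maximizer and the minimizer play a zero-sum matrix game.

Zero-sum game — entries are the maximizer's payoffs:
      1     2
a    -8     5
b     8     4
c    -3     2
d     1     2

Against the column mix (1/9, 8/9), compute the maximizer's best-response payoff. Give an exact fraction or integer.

a: (-8)·(1/9) + (5)·(8/9) = 32/9.
b: (8)·(1/9) + (4)·(8/9) = 40/9.
c: (-3)·(1/9) + (2)·(8/9) = 13/9.
d: (1)·(1/9) + (2)·(8/9) = 17/9.
The best pure response is b with expected payoff 40/9.

40/9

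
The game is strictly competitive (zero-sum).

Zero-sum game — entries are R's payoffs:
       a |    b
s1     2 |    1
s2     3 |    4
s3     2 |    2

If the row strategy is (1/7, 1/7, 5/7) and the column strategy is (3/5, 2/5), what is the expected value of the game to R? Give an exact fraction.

15/7

Against (3/5, 2/5), each row's expected payoff is s1: 8/5; s2: 17/5; s3: 2.
Taking the (1/7, 1/7, 5/7)-weighted average: (1/7)·(8/5) + (1/7)·(17/5) + (5/7)·(2) = 15/7.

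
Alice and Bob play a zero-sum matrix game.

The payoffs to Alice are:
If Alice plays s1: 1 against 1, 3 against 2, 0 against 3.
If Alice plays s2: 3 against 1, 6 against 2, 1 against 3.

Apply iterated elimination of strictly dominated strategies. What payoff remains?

Column 2 is strictly dominated by 1 for Bob (1<3, 3<6); eliminate 2.
Row s1 is strictly dominated by row s2 (3>1, 1>0); eliminate s1.
Column 1 is strictly dominated by 3 for Bob (1<3); eliminate 1.
Only (s2, 3) remains, with payoff 1.

1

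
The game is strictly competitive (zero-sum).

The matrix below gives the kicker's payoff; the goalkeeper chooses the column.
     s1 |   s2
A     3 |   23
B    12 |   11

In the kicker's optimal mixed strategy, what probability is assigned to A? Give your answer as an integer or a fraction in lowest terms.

1/21

Row minima are 3 and 11, so the kicker's maximin is 11; column maxima are 12 and 23, so the goalkeeper's minimax is 12. These differ, so the equilibrium is in mixed strategies.
Let the kicker play A with probability p. The goalkeeper is indifferent when 3p + 12(1−p) = 23p + 11(1−p), giving p = 1/21.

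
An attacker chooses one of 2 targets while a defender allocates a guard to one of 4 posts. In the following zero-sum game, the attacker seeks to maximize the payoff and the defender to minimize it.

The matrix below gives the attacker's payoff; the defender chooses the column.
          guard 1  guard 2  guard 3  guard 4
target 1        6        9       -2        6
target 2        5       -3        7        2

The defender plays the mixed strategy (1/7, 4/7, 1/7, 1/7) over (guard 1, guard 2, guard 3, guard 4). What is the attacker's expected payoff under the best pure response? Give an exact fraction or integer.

46/7

target 1: (6)·(1/7) + (9)·(4/7) + (-2)·(1/7) + (6)·(1/7) = 46/7.
target 2: (5)·(1/7) + (-3)·(4/7) + (7)·(1/7) + (2)·(1/7) = 2/7.
The best pure response is target 1 with expected payoff 46/7.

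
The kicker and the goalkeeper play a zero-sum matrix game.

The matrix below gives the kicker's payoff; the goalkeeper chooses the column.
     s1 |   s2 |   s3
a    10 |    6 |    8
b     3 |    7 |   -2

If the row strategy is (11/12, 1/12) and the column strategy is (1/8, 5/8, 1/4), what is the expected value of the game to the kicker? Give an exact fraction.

Against (1/8, 5/8, 1/4), each row's expected payoff is a: 7; b: 17/4.
Taking the (11/12, 1/12)-weighted average: (11/12)·(7) + (1/12)·(17/4) = 325/48.

325/48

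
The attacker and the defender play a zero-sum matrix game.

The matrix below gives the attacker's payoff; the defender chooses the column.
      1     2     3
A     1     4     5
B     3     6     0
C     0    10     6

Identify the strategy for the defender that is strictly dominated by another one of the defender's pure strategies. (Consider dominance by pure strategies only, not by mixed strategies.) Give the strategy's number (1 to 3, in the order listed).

The defender prefers columns that give the attacker less. Compare 2 with 1: 1 < 4, 3 < 6, 0 < 10.
So 1 strictly dominates 2 for the defender; 2 is strictly dominated.

2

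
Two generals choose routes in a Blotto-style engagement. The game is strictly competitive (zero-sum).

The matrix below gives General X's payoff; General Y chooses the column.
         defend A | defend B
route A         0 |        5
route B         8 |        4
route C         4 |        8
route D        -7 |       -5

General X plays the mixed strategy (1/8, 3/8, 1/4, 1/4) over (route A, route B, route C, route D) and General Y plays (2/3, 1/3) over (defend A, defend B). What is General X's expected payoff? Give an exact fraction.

Against (2/3, 1/3), each row's expected payoff is route A: 5/3; route B: 20/3; route C: 16/3; route D: -19/3.
Taking the (1/8, 3/8, 1/4, 1/4)-weighted average: (1/8)·(5/3) + (3/8)·(20/3) + (1/4)·(16/3) + (1/4)·(-19/3) = 59/24.

59/24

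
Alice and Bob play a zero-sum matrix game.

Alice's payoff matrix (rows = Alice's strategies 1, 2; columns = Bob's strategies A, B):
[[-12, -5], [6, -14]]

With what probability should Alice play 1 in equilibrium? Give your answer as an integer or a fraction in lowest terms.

Row minima are -12 and -14, so Alice's maximin is -12; column maxima are 6 and -5, so Bob's minimax is -5. These differ, so the equilibrium is in mixed strategies.
Let Alice play 1 with probability p. Bob is indifferent when −12p + 6(1−p) = −5p − 14(1−p), giving p = 20/27.

20/27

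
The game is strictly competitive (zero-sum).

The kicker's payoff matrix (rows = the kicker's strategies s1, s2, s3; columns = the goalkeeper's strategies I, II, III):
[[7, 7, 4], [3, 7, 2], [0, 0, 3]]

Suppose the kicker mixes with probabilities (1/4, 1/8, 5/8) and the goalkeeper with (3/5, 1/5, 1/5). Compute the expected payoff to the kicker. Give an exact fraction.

97/40

Against (3/5, 1/5, 1/5), each row's expected payoff is s1: 32/5; s2: 18/5; s3: 3/5.
Taking the (1/4, 1/8, 5/8)-weighted average: (1/4)·(32/5) + (1/8)·(18/5) + (5/8)·(3/5) = 97/40.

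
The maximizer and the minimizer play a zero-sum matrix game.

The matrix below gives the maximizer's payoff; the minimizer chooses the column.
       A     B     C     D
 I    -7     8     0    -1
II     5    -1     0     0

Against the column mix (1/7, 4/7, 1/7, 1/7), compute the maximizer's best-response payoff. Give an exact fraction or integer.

I: (-7)·(1/7) + (8)·(4/7) + (0)·(1/7) + (-1)·(1/7) = 24/7.
II: (5)·(1/7) + (-1)·(4/7) + (0)·(1/7) + (0)·(1/7) = 1/7.
The best pure response is I with expected payoff 24/7.

24/7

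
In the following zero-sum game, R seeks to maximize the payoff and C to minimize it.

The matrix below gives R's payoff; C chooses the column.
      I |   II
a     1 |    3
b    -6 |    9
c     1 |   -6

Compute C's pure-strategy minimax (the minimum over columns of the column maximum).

1

The worst case (largest entry) in each column is I: 1, II: 9.
The best (smallest) of these is 1.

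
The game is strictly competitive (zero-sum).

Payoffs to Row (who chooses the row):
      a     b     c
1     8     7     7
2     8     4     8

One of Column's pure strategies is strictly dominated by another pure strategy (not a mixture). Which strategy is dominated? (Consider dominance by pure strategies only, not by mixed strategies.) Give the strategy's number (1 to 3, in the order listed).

1

Column prefers columns that give Row less. Compare a with b: 7 < 8, 4 < 8.
So b strictly dominates a for Column; a is strictly dominated.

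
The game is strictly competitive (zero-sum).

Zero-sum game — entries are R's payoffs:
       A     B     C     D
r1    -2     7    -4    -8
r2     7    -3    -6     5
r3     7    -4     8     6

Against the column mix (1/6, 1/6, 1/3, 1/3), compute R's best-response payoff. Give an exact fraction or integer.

r1: (-2)·(1/6) + (7)·(1/6) + (-4)·(1/3) + (-8)·(1/3) = -19/6.
r2: (7)·(1/6) + (-3)·(1/6) + (-6)·(1/3) + (5)·(1/3) = 1/3.
r3: (7)·(1/6) + (-4)·(1/6) + (8)·(1/3) + (6)·(1/3) = 31/6.
The best pure response is r3 with expected payoff 31/6.

31/6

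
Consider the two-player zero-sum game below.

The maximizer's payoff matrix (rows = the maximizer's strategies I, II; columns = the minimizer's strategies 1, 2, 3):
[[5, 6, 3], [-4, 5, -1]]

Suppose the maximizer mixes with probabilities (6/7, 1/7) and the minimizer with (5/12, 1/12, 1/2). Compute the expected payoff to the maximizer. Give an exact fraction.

Against (5/12, 1/12, 1/2), each row's expected payoff is I: 49/12; II: -7/4.
Taking the (6/7, 1/7)-weighted average: (6/7)·(49/12) + (1/7)·(-7/4) = 13/4.

13/4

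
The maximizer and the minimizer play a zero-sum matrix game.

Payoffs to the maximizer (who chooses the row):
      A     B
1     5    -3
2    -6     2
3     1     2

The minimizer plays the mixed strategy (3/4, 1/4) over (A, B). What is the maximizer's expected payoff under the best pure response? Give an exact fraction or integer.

1: (5)·(3/4) + (-3)·(1/4) = 3.
2: (-6)·(3/4) + (2)·(1/4) = -4.
3: (1)·(3/4) + (2)·(1/4) = 5/4.
The best pure response is 1 with expected payoff 3.

3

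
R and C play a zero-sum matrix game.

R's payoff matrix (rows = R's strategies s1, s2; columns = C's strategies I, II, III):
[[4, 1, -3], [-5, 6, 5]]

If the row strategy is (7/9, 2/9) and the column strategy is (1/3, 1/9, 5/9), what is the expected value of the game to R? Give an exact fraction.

2/9

Against (1/3, 1/9, 5/9), each row's expected payoff is s1: -2/9; s2: 16/9.
Taking the (7/9, 2/9)-weighted average: (7/9)·(-2/9) + (2/9)·(16/9) = 2/9.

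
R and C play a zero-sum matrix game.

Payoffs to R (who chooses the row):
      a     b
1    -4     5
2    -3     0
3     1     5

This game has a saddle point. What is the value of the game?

Row minima: -4, -3, 1 → R's maximin is 1.
Column maxima: 1, 5 → C's minimax is 1.
They coincide at (3, a), so the value is 1.

1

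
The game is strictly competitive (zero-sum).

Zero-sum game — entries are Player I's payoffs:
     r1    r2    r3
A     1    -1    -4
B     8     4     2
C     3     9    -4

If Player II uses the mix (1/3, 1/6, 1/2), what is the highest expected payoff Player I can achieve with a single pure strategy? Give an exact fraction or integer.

A: (1)·(1/3) + (-1)·(1/6) + (-4)·(1/2) = -11/6.
B: (8)·(1/3) + (4)·(1/6) + (2)·(1/2) = 13/3.
C: (3)·(1/3) + (9)·(1/6) + (-4)·(1/2) = 1/2.
The best pure response is B with expected payoff 13/3.

13/3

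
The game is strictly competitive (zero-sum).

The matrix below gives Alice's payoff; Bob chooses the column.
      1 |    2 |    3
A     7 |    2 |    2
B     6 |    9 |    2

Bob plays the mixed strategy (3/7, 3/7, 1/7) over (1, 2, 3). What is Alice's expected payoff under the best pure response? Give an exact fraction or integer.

A: (7)·(3/7) + (2)·(3/7) + (2)·(1/7) = 29/7.
B: (6)·(3/7) + (9)·(3/7) + (2)·(1/7) = 47/7.
The best pure response is B with expected payoff 47/7.

47/7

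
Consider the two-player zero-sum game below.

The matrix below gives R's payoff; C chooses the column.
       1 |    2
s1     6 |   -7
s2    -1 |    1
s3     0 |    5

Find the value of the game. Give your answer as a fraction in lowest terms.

Row s2 is strictly dominated by row s3, so R never plays it.
The remaining 2×2 game on (s1, s3) × (1, 2) has no saddle point. Let R play s1 with probability p; indifference gives 6p = −7p + 5(1−p), so p = 5/18.
Similarly C's optimal q on 1 is 2/3, and the value is 6·(2/3) + (-7)·(1/3) = 5/3.

5/3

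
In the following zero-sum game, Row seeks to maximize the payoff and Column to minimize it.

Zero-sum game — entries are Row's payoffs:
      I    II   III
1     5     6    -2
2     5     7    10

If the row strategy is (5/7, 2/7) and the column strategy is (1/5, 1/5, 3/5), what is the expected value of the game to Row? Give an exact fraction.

Against (1/5, 1/5, 3/5), each row's expected payoff is 1: 1; 2: 42/5.
Taking the (5/7, 2/7)-weighted average: (5/7)·(1) + (2/7)·(42/5) = 109/35.

109/35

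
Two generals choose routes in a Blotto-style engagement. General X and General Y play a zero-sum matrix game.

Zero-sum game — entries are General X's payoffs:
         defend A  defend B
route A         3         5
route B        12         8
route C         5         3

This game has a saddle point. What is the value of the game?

Row minima: 3, 8, 3 → General X's maximin is 8.
Column maxima: 12, 8 → General Y's minimax is 8.
They coincide at (route B, defend B), so the value is 8.

8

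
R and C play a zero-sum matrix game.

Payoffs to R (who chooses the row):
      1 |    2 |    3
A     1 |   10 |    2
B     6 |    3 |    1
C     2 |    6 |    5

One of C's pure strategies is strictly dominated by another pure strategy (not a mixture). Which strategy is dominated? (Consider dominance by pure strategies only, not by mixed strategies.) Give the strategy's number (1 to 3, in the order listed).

C prefers columns that give R less. Compare 2 with 3: 2 < 10, 1 < 3, 5 < 6.
So 3 strictly dominates 2 for C; 2 is strictly dominated.

2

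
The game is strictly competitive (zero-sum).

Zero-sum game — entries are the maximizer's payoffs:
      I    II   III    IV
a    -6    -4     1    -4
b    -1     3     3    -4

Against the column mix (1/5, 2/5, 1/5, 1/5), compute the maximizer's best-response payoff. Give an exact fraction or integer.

a: (-6)·(1/5) + (-4)·(2/5) + (1)·(1/5) + (-4)·(1/5) = -17/5.
b: (-1)·(1/5) + (3)·(2/5) + (3)·(1/5) + (-4)·(1/5) = 4/5.
The best pure response is b with expected payoff 4/5.

4/5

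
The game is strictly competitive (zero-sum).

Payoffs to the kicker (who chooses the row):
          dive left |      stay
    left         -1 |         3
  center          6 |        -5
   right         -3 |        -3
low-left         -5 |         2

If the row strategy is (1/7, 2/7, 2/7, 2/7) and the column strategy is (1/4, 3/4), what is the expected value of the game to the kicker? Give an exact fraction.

-8/7

Against (1/4, 3/4), each row's expected payoff is left: 2; center: -9/4; right: -3; low-left: 1/4.
Taking the (1/7, 2/7, 2/7, 2/7)-weighted average: (1/7)·(2) + (2/7)·(-9/4) + (2/7)·(-3) + (2/7)·(1/4) = -8/7.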